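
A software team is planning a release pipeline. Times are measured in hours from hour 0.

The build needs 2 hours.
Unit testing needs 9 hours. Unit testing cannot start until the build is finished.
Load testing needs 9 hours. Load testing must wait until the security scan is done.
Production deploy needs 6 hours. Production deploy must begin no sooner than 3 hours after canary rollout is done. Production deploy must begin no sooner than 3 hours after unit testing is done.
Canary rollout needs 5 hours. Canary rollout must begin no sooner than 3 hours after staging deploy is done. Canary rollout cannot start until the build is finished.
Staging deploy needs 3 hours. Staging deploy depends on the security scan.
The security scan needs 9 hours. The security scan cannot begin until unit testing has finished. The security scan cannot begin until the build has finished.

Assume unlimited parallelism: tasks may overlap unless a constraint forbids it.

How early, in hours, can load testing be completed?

29

The build has no prerequisites, so it starts at hour 0 and finishes at hour 2.
Unit testing waits on the build (finishes hour 2), so it starts at hour 2 and finishes at 2 + 9 = hour 11.
The security scan has to wait for unit testing (finishes hour 11); the build (finishes hour 2). The latest of these is hour 11, so the security scan runs hour 11 to 11 + 9 = hour 20.
After the security scan (finishes hour 20), load testing can start at hour 20 and finishes at hour 29.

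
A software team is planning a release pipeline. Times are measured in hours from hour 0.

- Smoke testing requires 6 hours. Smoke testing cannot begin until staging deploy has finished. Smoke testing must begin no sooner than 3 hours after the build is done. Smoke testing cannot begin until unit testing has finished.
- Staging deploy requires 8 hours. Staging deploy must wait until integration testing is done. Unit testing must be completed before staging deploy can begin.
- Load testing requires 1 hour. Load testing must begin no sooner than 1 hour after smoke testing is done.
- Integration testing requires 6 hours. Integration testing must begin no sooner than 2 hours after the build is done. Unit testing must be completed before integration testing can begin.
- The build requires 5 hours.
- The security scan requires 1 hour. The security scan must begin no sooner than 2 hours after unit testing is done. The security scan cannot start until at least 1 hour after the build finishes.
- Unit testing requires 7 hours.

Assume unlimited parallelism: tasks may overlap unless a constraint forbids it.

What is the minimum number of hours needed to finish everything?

Unit testing can start immediately at hour 0; it finishes at hour 7.
The build can start immediately at hour 0; it finishes at hour 5.
For the security scan: unit testing (finishes hour 7, plus 2-hour gap → hour 9); the build (finishes hour 5, plus 1-hour gap → hour 6). Taking the maximum gives a start of hour 9, and it finishes at 9 + 1 = hour 10.
For integration testing: the build (finishes hour 5, plus 2-hour gap → hour 7); unit testing (finishes hour 7). Taking the maximum gives a start of hour 7, and it finishes at 7 + 6 = hour 13.
Staging deploy cannot start until integration testing (finishes hour 13); unit testing (finishes hour 7). The controlling bound is hour 13, so staging deploy finishes at 13 + 8 = hour 21.
For smoke testing: staging deploy (finishes hour 21); the build (finishes hour 5, plus 3-hour gap → hour 8); unit testing (finishes hour 7). Taking the maximum gives a start of hour 21, and it finishes at 21 + 6 = hour 27.
Load testing cannot begin until smoke testing (finishes hour 27, plus 1-hour gap → hour 28). It runs from hour 28 to 28 + 1 = hour 29.
All tasks are finished once the last one completes. Finish times: The build at 5, Unit testing at 7, Integration testing at 13, The security scan at 10, Staging deploy at 21, Smoke testing at 27, Load testing at 29. The latest is hour 29.

29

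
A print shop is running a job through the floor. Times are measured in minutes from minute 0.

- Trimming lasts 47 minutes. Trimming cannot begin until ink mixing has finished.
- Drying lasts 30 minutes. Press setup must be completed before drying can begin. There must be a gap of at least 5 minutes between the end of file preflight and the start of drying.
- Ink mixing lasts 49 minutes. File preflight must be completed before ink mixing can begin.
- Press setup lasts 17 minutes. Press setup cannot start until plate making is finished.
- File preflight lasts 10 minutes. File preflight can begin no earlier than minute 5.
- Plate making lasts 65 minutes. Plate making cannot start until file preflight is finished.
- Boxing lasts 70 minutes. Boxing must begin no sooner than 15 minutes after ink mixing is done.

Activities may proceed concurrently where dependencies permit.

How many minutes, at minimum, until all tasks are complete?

File preflight cannot begin until its own release at minute 5. It runs from minute 5 to 5 + 10 = minute 15.
Ink mixing cannot begin until file preflight (finishes minute 15). It runs from minute 15 to 15 + 49 = minute 64.
Boxing waits on ink mixing (finishes minute 64, plus 15-minute gap → minute 79), so it starts at minute 79 and finishes at 79 + 70 = minute 149.
Trimming cannot begin until ink mixing (finishes minute 64). It runs from minute 64 to 64 + 47 = minute 111.
Plate making cannot begin until file preflight (finishes minute 15). It runs from minute 15 to 15 + 65 = minute 80.
After plate making (finishes minute 80), press setup can start at minute 80 and finishes at minute 97.
Drying cannot start until press setup (finishes minute 97); file preflight (finishes minute 15, plus 5-minute gap → minute 20). The controlling bound is minute 97, so drying finishes at 97 + 30 = minute 127.
All tasks are finished once the last one completes. Finish times: File preflight at 15, Plate making at 80, Ink mixing at 64, Press setup at 97, Drying at 127, Trimming at 111, Boxing at 149. The latest is minute 149.

149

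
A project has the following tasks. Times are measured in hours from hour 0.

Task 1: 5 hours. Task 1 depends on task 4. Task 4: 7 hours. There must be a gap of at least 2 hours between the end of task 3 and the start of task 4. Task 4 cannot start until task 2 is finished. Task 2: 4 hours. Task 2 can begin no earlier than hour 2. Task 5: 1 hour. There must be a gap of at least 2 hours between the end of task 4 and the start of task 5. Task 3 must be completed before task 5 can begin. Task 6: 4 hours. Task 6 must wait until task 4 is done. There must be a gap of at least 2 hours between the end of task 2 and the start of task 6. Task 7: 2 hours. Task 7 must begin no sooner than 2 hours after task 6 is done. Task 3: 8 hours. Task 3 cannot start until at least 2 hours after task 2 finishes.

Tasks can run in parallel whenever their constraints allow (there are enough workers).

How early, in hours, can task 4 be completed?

After its own release at hour 2, task 2 can start at hour 2 and finishes at hour 6.
Task 3 cannot begin until task 2 (finishes hour 6, plus 2-hour gap → hour 8). It runs from hour 8 to 8 + 8 = hour 16.
Task 4 cannot start until task 3 (finishes hour 16, plus 2-hour gap → hour 18); task 2 (finishes hour 6). The controlling bound is hour 18, so task 4 finishes at 18 + 7 = hour 25.

25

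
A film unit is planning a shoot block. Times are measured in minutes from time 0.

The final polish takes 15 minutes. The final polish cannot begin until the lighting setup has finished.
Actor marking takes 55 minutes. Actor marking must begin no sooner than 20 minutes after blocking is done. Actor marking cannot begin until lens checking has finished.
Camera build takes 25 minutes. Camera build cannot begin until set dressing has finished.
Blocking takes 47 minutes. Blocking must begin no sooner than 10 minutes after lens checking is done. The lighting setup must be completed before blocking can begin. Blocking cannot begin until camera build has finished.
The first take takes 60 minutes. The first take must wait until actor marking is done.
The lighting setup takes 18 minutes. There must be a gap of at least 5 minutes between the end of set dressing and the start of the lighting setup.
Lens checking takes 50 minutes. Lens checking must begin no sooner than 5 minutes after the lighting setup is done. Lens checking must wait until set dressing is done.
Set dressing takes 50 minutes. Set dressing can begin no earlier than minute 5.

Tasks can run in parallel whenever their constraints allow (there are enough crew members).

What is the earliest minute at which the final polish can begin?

78

Set dressing cannot begin until its own release at minute 5. It runs from minute 5 to 5 + 50 = minute 55.
The lighting setup cannot begin until set dressing (finishes minute 55, plus 5-minute gap → minute 60). It runs from minute 60 to 60 + 18 = minute 78.
The final polish waits on the lighting setup (finishes minute 78), so the earliest it can start is minute 78.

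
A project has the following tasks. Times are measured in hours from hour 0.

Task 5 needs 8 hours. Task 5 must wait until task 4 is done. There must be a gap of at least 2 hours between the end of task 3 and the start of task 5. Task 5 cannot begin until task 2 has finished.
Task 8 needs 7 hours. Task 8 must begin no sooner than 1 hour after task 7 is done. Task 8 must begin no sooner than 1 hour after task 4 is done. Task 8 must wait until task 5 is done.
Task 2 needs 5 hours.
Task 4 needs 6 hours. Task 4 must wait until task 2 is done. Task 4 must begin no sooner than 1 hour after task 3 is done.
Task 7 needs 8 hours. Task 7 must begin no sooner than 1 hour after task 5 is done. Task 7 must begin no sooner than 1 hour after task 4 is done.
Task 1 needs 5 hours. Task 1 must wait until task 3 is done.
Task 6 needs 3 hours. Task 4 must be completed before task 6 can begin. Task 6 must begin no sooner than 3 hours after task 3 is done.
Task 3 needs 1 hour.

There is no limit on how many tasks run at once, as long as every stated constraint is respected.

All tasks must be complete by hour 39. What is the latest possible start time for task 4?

8

To finish by hour 39, task 8 (duration 7) must start no later than hour 32.
Task 7 feeds into task 8 (must start by hour 32, minus 1-hour gap → hour 31); so task 7 must finish by hour 31 and therefore start by hour 23.
For task 5: task 7 (must start by hour 23, minus 1-hour gap → hour 22); task 8 (must start by hour 32). The most restrictive is hour 22; with an 8-hour duration, task 5 must start by hour 14.
To finish by hour 39, task 6 (duration 3) must start no later than hour 36.
Task 4 must finish in time for task 5 (must start by hour 14); task 6 (must start by hour 36); task 7 (must start by hour 23, minus 1-hour gap → hour 22); task 8 (must start by hour 32, minus 1-hour gap → hour 31). The tightest is hour 14, so task 4 must start by 14 − 6 = hour 8.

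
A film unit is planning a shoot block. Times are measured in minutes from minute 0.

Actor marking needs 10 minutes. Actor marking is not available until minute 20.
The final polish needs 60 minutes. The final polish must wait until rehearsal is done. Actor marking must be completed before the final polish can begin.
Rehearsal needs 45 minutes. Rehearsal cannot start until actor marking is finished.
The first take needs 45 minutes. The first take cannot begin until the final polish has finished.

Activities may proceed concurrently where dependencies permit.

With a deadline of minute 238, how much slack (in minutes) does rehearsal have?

Actor marking cannot begin until its own release at minute 20. It runs from minute 20 to 20 + 10 = minute 30.
Rehearsal waits on actor marking (finishes minute 30), so it starts at minute 30 and finishes at 30 + 45 = minute 75.

Working backward from the deadline:
Nothing follows the first take; the deadline of minute 238 is its only limit. It must start by 238 − 45 = minute 193.
The final polish must finish before the first take (must start by minute 193). With a 60-minute duration, the final polish must start by 193 − 60 = minute 133.
Rehearsal has to be done before the final polish (must start by minute 133). That means finishing by minute 133, i.e. starting by 133 − 45 = minute 88.
So rehearsal can start as early as minute 30 and as late as minute 88, giving 88 − 30 = 58 minutes of slack.

58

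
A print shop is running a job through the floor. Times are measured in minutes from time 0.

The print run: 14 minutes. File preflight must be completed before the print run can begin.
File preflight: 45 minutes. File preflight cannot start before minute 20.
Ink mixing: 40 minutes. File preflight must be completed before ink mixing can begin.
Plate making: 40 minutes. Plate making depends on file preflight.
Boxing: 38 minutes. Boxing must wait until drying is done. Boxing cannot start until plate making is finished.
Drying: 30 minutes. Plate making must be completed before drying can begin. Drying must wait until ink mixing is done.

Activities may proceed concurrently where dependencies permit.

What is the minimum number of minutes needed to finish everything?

173

After its own release at minute 20, file preflight can start at minute 20 and finishes at minute 65.
The print run cannot begin until file preflight (finishes minute 65). It runs from minute 65 to 65 + 14 = minute 79.
Ink mixing waits on file preflight (finishes minute 65), so it starts at minute 65 and finishes at 65 + 40 = minute 105.
After file preflight (finishes minute 65), plate making can start at minute 65 and finishes at minute 105.
Drying has to wait for plate making (finishes minute 105); ink mixing (finishes minute 105). The latest of these is minute 105, so drying runs minute 105 to 105 + 30 = minute 135.
Boxing needs all of drying (finishes minute 135); plate making (finishes minute 105). That puts its earliest start at minute 135; it finishes at 135 + 38 = minute 173.
All tasks are finished once the last one completes. Finish times: File preflight at 65, Plate making at 105, Ink mixing at 105, The print run at 79, Drying at 135, Boxing at 173. The latest is minute 173.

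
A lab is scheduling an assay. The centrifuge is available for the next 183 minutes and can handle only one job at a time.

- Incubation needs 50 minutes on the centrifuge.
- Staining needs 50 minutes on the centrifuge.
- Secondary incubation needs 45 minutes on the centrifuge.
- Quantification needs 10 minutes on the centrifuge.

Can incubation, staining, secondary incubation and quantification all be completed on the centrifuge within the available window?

Running back to back, the jobs need 50 + 50 + 45 + 10 = 155 minutes on the centrifuge.
Since 155 ≤ 183, they fit within the window.

Yes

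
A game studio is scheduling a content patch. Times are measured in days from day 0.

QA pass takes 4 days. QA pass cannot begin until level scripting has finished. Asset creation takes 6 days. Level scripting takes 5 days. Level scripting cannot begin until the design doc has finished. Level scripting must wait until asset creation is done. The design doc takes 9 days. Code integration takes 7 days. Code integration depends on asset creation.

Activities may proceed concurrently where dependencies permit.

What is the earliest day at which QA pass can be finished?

Nothing blocks asset creation, so it runs from day 0 to day 6.
Nothing blocks the design doc, so it runs from day 0 to day 9.
Level scripting cannot start until the design doc (finishes day 9); asset creation (finishes day 6). The controlling bound is day 9, so level scripting finishes at 9 + 5 = day 14.
After level scripting (finishes day 14), QA pass can start at day 14 and finishes at day 18.

18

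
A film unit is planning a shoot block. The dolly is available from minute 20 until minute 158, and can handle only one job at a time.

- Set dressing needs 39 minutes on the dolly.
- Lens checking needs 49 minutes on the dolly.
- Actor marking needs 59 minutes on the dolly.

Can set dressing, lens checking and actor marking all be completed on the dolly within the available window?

The dolly window is 158 − 20 = 138 minutes.
Running back to back, the jobs need 39 + 49 + 59 = 147 minutes on the dolly.
Since 147 > 138, they cannot all fit.

No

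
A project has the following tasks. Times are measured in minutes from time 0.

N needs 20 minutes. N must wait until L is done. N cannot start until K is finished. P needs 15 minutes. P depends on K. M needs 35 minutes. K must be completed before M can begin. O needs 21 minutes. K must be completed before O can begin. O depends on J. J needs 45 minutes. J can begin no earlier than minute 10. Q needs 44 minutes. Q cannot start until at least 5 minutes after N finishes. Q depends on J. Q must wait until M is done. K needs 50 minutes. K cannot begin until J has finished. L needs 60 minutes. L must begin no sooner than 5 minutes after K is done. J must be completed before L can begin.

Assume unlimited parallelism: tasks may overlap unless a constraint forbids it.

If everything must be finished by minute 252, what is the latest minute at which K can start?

68

Q has no dependents, so it just needs to finish by minute 252. Starting by 252 − 44 = minute 208 achieves that.
Since Q (must start by minute 208, minus 5-minute gap → minute 203) depends on it, N must finish by minute 203. Backing off its 20-minute duration gives a latest start of minute 183.
Since N (must start by minute 183) depends on it, L must finish by minute 183. Backing off its 60-minute duration gives a latest start of minute 123.
M has to be done before Q (must start by minute 208). That means finishing by minute 208, i.e. starting by 208 − 35 = minute 173.
O has no dependents, so it just needs to finish by minute 252. Starting by 252 − 21 = minute 231 achieves that.
To finish by minute 252, P (duration 15) must start no later than minute 237.
K has several dependents: L (must start by minute 123, minus 5-minute gap → minute 118); M (must start by minute 173); N (must start by minute 183); O (must start by minute 231); P (must start by minute 237). The earliest of those limits is minute 118, so K must start by 118 − 50 = minute 68.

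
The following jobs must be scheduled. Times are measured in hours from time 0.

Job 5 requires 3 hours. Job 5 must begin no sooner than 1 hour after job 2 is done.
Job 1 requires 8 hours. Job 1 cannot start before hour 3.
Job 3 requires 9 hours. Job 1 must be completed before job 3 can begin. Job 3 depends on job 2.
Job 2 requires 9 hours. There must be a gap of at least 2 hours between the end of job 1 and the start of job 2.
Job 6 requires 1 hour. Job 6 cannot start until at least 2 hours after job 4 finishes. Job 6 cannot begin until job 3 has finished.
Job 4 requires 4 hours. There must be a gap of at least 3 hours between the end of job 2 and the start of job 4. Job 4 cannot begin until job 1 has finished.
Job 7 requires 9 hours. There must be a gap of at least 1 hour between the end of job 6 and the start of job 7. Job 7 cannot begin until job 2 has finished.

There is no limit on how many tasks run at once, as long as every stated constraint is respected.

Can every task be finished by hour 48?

Job 1 cannot begin until its own release at hour 3. It runs from hour 3 to 3 + 8 = hour 11.
Job 2 cannot begin until job 1 (finishes hour 11, plus 2-hour gap → hour 13). It runs from hour 13 to 13 + 9 = hour 22.
After job 2 (finishes hour 22, plus 1-hour gap → hour 23), job 5 can start at hour 23 and finishes at hour 26.
Job 4 needs all of job 2 (finishes hour 22, plus 3-hour gap → hour 25); job 1 (finishes hour 11). That puts its earliest start at hour 25; it finishes at 25 + 4 = hour 29.
For job 3: job 1 (finishes hour 11); job 2 (finishes hour 22). Taking the maximum gives a start of hour 22, and it finishes at 22 + 9 = hour 31.
For job 6: job 4 (finishes hour 29, plus 2-hour gap → hour 31); job 3 (finishes hour 31). Taking the maximum gives a start of hour 31, and it finishes at 31 + 1 = hour 32.
Job 7 needs all of job 6 (finishes hour 32, plus 1-hour gap → hour 33); job 2 (finishes hour 22). That puts its earliest start at hour 33; it finishes at 33 + 9 = hour 42.
Every task is finished by hour 42, which is no later than the deadline of 48, so the schedule is feasible.

Yes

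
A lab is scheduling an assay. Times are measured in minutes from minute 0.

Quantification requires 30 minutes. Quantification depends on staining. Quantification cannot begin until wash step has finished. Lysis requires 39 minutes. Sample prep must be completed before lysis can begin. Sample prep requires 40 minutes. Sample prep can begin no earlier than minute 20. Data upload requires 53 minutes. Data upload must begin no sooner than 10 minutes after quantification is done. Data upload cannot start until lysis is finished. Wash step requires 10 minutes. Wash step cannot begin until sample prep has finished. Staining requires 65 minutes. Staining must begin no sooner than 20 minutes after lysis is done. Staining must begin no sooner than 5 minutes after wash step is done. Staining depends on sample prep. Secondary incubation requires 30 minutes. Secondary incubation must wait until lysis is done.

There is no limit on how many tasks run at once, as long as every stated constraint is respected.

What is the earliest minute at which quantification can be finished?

After its own release at minute 20, sample prep can start at minute 20 and finishes at minute 60.
Wash step cannot begin until sample prep (finishes minute 60). It runs from minute 60 to 60 + 10 = minute 70.
After sample prep (finishes minute 60), lysis can start at minute 60 and finishes at minute 99.
Staining needs all of lysis (finishes minute 99, plus 20-minute gap → minute 119); wash step (finishes minute 70, plus 5-minute gap → minute 75); sample prep (finishes minute 60). That puts its earliest start at minute 119; it finishes at 119 + 65 = minute 184.
For quantification: staining (finishes minute 184); wash step (finishes minute 70). Taking the maximum gives a start of minute 184, and it finishes at 184 + 30 = minute 214.

214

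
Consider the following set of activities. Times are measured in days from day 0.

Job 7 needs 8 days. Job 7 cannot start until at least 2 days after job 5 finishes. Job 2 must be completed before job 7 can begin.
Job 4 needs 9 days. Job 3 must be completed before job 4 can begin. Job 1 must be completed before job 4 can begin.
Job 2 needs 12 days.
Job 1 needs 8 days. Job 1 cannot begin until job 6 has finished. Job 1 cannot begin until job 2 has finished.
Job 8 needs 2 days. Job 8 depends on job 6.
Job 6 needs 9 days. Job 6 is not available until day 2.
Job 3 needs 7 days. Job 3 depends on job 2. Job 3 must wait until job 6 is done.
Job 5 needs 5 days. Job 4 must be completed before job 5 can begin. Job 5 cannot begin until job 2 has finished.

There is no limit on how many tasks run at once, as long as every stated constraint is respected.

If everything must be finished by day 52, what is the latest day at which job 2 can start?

To finish by day 52, job 7 (duration 8) must start no later than day 44.
Since job 7 (must start by day 44, minus 2-day gap → day 42) depends on it, job 5 must finish by day 42. Backing off its 5-day duration gives a latest start of day 37.
Job 4 feeds into job 5 (must start by day 37); so job 4 must finish by day 37 and therefore start by day 28.
Since job 4 (must start by day 28) depends on it, job 1 must finish by day 28. Backing off its 8-day duration gives a latest start of day 20.
Job 3 has to be done before job 4 (must start by day 28). That means finishing by day 28, i.e. starting by 28 − 7 = day 21.
For job 2: job 1 (must start by day 20); job 3 (must start by day 21); job 5 (must start by day 37); job 7 (must start by day 44). The most restrictive is day 20; with a 12-day duration, job 2 must start by day 8.

8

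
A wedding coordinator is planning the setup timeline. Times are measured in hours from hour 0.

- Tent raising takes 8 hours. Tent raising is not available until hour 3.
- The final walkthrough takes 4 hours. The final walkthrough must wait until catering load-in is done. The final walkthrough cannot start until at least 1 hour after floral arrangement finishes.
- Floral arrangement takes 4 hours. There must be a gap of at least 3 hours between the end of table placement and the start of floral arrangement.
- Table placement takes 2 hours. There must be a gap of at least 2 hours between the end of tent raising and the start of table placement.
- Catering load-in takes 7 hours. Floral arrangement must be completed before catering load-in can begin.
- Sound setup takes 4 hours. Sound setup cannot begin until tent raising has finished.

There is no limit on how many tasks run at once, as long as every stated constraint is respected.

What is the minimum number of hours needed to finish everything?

Tent raising waits on its own release at hour 3, so it starts at hour 3 and finishes at 3 + 8 = hour 11.
After tent raising (finishes hour 11), sound setup can start at hour 11 and finishes at hour 15.
After tent raising (finishes hour 11, plus 2-hour gap → hour 13), table placement can start at hour 13 and finishes at hour 15.
Floral arrangement waits on table placement (finishes hour 15, plus 3-hour gap → hour 18), so it starts at hour 18 and finishes at 18 + 4 = hour 22.
Catering load-in cannot begin until floral arrangement (finishes hour 22). It runs from hour 22 to 22 + 7 = hour 29.
The final walkthrough has to wait for catering load-in (finishes hour 29); floral arrangement (finishes hour 22, plus 1-hour gap → hour 23). The latest of these is hour 29, so the final walkthrough runs hour 29 to 29 + 4 = hour 33.
All tasks are finished once the last one completes. Finish times: Tent raising at 11, Table placement at 15, Floral arrangement at 22, Sound setup at 15, Catering load-in at 29, The final walkthrough at 33. The latest is hour 33.

33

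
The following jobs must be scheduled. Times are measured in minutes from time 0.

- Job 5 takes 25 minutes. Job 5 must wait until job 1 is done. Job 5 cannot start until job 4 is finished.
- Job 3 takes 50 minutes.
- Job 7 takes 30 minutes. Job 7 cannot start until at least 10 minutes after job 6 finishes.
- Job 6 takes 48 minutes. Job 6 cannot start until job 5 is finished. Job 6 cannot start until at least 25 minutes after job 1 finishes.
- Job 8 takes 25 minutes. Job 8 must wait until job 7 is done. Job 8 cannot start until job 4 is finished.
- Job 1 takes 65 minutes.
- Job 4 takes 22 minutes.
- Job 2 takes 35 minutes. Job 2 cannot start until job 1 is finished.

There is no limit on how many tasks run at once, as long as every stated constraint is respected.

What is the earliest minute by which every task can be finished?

Job 4 can start immediately at minute 0; it finishes at minute 22.
Nothing blocks job 3, so it runs from minute 0 to minute 50.
Nothing blocks job 1, so it runs from minute 0 to minute 65.
Job 5 cannot start until job 1 (finishes minute 65); job 4 (finishes minute 22). The controlling bound is minute 65, so job 5 finishes at 65 + 25 = minute 90.
For job 6: job 5 (finishes minute 90); job 1 (finishes minute 65, plus 25-minute gap → minute 90). Taking the maximum gives a start of minute 90, and it finishes at 90 + 48 = minute 138.
After job 6 (finishes minute 138, plus 10-minute gap → minute 148), job 7 can start at minute 148 and finishes at minute 178.
For job 8: job 7 (finishes minute 178); job 4 (finishes minute 22). Taking the maximum gives a start of minute 178, and it finishes at 178 + 25 = minute 203.
Job 2 cannot begin until job 1 (finishes minute 65). It runs from minute 65 to 65 + 35 = minute 100.
All tasks are finished once the last one completes. Finish times: Job 1 at 65, Job 2 at 100, Job 3 at 50, Job 4 at 22, Job 5 at 90, Job 6 at 138, Job 7 at 178, Job 8 at 203. The latest is minute 203.

203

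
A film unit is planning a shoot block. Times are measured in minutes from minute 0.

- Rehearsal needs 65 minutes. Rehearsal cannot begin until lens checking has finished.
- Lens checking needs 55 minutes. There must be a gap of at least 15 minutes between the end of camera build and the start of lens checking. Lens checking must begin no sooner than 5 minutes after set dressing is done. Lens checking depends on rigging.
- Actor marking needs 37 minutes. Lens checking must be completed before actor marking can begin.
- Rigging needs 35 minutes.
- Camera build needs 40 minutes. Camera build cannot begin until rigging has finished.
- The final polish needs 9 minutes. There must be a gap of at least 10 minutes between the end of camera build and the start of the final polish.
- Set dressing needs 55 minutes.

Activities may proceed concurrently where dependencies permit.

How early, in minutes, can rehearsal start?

Nothing blocks set dressing, so it runs from minute 0 to minute 55.
Rigging has no prerequisites, so it starts at minute 0 and finishes at minute 35.
Camera build cannot begin until rigging (finishes minute 35). It runs from minute 35 to 35 + 40 = minute 75.
Lens checking needs all of camera build (finishes minute 75, plus 15-minute gap → minute 90); set dressing (finishes minute 55, plus 5-minute gap → minute 60); rigging (finishes minute 35). That puts its earliest start at minute 90; it finishes at 90 + 55 = minute 145.
Rehearsal waits on lens checking (finishes minute 145), so the earliest it can start is minute 145.

145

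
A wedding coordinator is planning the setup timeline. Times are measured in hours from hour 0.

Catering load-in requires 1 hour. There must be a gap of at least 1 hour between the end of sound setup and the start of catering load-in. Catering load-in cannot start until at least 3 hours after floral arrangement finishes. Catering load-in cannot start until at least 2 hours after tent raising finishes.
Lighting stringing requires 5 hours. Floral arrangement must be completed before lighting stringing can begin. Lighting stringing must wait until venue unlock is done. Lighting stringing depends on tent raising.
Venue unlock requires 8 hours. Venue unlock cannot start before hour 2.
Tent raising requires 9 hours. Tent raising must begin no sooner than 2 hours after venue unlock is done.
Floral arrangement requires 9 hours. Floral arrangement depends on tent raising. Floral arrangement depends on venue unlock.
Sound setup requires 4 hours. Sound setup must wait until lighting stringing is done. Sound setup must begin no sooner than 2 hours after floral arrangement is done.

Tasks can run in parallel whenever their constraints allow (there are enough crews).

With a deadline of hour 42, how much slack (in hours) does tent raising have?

Venue unlock cannot begin until its own release at hour 2. It runs from hour 2 to 2 + 8 = hour 10.
After venue unlock (finishes hour 10, plus 2-hour gap → hour 12), tent raising can start at hour 12 and finishes at hour 21.

Working backward from the deadline:
Nothing follows catering load-in; the deadline of hour 42 is its only limit. It must start by 42 − 1 = hour 41.
Sound setup has to be done before catering load-in (must start by hour 41, minus 1-hour gap → hour 40). That means finishing by hour 40, i.e. starting by 40 − 4 = hour 36.
Lighting stringing must finish before sound setup (must start by hour 36). With a 5-hour duration, lighting stringing must start by 36 − 5 = hour 31.
Floral arrangement must finish in time for lighting stringing (must start by hour 31); sound setup (must start by hour 36, minus 2-hour gap → hour 34); catering load-in (must start by hour 41, minus 3-hour gap → hour 38). The tightest is hour 31, so floral arrangement must start by 31 − 9 = hour 22.
Tent raising must finish in time for floral arrangement (must start by hour 22); lighting stringing (must start by hour 31); catering load-in (must start by hour 41, minus 2-hour gap → hour 39). The tightest is hour 22, so tent raising must start by 22 − 9 = hour 13.
So tent raising can start as early as hour 12 and as late as hour 13, giving 13 − 12 = 1 hour of slack.

1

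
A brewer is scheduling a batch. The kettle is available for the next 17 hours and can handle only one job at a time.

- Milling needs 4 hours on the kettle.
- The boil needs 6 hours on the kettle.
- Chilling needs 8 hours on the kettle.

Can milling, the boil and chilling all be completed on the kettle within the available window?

No

Running back to back, the jobs need 4 + 6 + 8 = 18 hours on the kettle.
Since 18 > 17, they cannot all fit.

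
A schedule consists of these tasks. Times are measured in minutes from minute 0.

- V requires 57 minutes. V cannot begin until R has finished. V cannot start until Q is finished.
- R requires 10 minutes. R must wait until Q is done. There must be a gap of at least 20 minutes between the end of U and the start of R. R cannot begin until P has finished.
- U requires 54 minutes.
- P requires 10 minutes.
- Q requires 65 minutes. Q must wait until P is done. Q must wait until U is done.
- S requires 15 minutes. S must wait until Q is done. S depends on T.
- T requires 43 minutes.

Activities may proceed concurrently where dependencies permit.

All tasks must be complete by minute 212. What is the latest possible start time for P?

70

V must finish by minute 212; it takes 57 minutes, so it must start by 212 − 57 = minute 155.
R must finish before V (must start by minute 155). With a 10-minute duration, R must start by 155 − 10 = minute 145.
Nothing follows S; the deadline of minute 212 is its only limit. It must start by 212 − 15 = minute 197.
Q has several dependents: R (must start by minute 145); S (must start by minute 197); V (must start by minute 155). The earliest of those limits is minute 145, so Q must start by 145 − 65 = minute 80.
P has several dependents: Q (must start by minute 80); R (must start by minute 145). The earliest of those limits is minute 80, so P must start by 80 − 10 = minute 70.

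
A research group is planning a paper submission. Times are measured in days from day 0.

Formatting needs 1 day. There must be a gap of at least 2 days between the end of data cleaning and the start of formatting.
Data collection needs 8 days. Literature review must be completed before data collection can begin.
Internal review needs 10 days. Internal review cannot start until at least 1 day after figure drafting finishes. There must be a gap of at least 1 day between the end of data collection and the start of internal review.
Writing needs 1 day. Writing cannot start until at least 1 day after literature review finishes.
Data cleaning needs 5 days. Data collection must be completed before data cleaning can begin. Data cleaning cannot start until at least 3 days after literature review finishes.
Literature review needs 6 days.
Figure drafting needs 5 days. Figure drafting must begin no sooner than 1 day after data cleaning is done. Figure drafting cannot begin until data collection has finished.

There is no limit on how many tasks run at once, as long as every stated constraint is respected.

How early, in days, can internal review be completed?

36

Literature review has no prerequisites, so it starts at day 0 and finishes at day 6.
Data collection waits on literature review (finishes day 6), so it starts at day 6 and finishes at 6 + 8 = day 14.
Data cleaning cannot start until data collection (finishes day 14); literature review (finishes day 6, plus 3-day gap → day 9). The controlling bound is day 14, so data cleaning finishes at 14 + 5 = day 19.
Figure drafting has to wait for data cleaning (finishes day 19, plus 1-day gap → day 20); data collection (finishes day 14). The latest of these is day 20, so figure drafting runs day 20 to 20 + 5 = day 25.
Internal review cannot start until figure drafting (finishes day 25, plus 1-day gap → day 26); data collection (finishes day 14, plus 1-day gap → day 15). The controlling bound is day 26, so internal review finishes at 26 + 10 = day 36.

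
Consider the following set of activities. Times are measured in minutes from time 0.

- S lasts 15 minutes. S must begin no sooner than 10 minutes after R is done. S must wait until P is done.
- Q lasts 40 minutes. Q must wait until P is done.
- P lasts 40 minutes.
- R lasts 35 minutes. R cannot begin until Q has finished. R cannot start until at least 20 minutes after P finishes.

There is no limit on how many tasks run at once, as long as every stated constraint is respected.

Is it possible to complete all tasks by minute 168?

P can start immediately at minute 0; it finishes at minute 40.
After P (finishes minute 40), Q can start at minute 40 and finishes at minute 80.
R cannot start until Q (finishes minute 80); P (finishes minute 40, plus 20-minute gap → minute 60). The controlling bound is minute 80, so R finishes at 80 + 35 = minute 115.
S cannot start until R (finishes minute 115, plus 10-minute gap → minute 125); P (finishes minute 40). The controlling bound is minute 125, so S finishes at 125 + 15 = minute 140.
Every task is finished by minute 140, which is no later than the deadline of 168, so the schedule is feasible.

Yes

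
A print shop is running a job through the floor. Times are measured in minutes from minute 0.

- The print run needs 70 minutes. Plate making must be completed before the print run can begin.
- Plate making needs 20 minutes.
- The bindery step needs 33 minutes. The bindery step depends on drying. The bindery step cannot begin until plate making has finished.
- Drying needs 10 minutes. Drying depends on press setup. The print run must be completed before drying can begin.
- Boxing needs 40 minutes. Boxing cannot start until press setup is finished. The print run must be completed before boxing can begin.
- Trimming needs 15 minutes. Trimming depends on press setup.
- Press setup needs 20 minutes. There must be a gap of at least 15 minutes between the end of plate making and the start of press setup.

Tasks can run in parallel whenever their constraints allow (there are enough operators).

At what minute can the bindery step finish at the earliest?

Nothing blocks plate making, so it runs from minute 0 to minute 20.
The print run waits on plate making (finishes minute 20), so it starts at minute 20 and finishes at 20 + 70 = minute 90.
Press setup waits on plate making (finishes minute 20, plus 15-minute gap → minute 35), so it starts at minute 35 and finishes at 35 + 20 = minute 55.
For drying: press setup (finishes minute 55); the print run (finishes minute 90). Taking the maximum gives a start of minute 90, and it finishes at 90 + 10 = minute 100.
For the bindery step: drying (finishes minute 100); plate making (finishes minute 20). Taking the maximum gives a start of minute 100, and it finishes at 100 + 33 = minute 133.

133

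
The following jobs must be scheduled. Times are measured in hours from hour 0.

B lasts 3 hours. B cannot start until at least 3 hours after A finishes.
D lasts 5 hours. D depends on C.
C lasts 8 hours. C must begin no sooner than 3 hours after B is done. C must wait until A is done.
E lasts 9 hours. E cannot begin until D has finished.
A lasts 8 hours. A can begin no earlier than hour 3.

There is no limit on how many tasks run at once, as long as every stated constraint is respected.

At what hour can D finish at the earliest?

33

A cannot begin until its own release at hour 3. It runs from hour 3 to 3 + 8 = hour 11.
B waits on A (finishes hour 11, plus 3-hour gap → hour 14), so it starts at hour 14 and finishes at 14 + 3 = hour 17.
C needs all of B (finishes hour 17, plus 3-hour gap → hour 20); A (finishes hour 11). That puts its earliest start at hour 20; it finishes at 20 + 8 = hour 28.
D cannot begin until C (finishes hour 28). It runs from hour 28 to 28 + 5 = hour 33.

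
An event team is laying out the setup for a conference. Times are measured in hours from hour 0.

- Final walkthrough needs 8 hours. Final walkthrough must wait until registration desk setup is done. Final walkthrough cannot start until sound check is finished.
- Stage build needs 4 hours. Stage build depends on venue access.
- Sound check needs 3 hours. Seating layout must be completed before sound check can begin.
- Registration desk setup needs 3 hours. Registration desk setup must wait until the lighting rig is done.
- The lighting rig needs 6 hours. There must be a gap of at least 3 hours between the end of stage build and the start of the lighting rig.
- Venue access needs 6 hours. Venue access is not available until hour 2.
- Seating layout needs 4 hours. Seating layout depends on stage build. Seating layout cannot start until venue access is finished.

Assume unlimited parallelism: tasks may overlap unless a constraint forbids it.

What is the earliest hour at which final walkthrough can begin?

24

Venue access waits on its own release at hour 2, so it starts at hour 2 and finishes at 2 + 6 = hour 8.
After venue access (finishes hour 8), stage build can start at hour 8 and finishes at hour 12.
Seating layout cannot start until stage build (finishes hour 12); venue access (finishes hour 8). The controlling bound is hour 12, so seating layout finishes at 12 + 4 = hour 16.
Sound check cannot begin until seating layout (finishes hour 16). It runs from hour 16 to 16 + 3 = hour 19.
The lighting rig cannot begin until stage build (finishes hour 12, plus 3-hour gap → hour 15). It runs from hour 15 to 15 + 6 = hour 21.
After the lighting rig (finishes hour 21), registration desk setup can start at hour 21 and finishes at hour 24.
Final walkthrough waits on registration desk setup (finishes hour 24); sound check (finishes hour 19). The latest of these is hour 24, which is the earliest final walkthrough can start.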